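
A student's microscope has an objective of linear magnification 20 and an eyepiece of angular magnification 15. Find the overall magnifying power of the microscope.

The overall magnification of a compound microscope is the product of the objective and eyepiece magnifications:
M = M_obj x M_eye = 20 x 15 = 300.

300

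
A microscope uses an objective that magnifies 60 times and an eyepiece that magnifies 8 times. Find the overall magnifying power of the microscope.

The overall magnification of a compound microscope is the product of the objective and eyepiece magnifications:
M = M_obj x M_eye = 60 x 8 = 480.

480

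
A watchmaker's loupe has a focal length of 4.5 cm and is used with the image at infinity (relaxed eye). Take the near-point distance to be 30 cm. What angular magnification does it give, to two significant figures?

M = D/f = 30/4.5 = 6.667.

6.7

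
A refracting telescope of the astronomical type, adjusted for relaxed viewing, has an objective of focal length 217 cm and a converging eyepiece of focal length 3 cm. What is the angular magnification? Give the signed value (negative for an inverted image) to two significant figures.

-72

M = -f_obj/f_eye = -217/(3) = -72.333.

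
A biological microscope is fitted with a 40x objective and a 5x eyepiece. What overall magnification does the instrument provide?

200

The overall magnification of a compound microscope is the product of the objective and eyepiece magnifications:
M = M_obj x M_eye = 40 x 5 = 200.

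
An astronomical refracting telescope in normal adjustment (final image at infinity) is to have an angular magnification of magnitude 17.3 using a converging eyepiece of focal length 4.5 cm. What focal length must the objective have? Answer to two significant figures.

|M| = f_obj/|f_eye|, so f_obj = |M| x |f_eye| = 17.3 x 4.5 = 77.850 cm.

78 cm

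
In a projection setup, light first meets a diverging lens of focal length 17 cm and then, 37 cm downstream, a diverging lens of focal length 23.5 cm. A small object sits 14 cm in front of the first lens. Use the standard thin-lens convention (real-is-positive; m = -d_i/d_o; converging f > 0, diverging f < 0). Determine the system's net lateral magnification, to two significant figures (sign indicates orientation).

First lens: d_i1 = 1/(1/(-17) - 1/14) = -7.677 cm.
m_1 = -(-7.677)/14 = 0.5484.
With d_i1 < 0 the first image is virtual and lies on the object side; the object distance for lens 2 is d_o2 = 37 - (-7.677) = 44.677 cm.
Second lens: d_i2 = 1/(1/(-23.5) - 1/(44.677)) = -15.400 cm.
m_2 = -(-15.400)/(44.677) = 0.3447.
Total m = m_1 x m_2 = (0.5484)(0.3447) = 0.1890.

0.19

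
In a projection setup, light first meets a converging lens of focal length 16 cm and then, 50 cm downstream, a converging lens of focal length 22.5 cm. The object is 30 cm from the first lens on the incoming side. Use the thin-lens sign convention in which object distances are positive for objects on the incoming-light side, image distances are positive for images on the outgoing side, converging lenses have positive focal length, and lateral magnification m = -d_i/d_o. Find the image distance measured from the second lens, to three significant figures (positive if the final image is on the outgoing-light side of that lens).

Applying the thin-lens equation to the first lens, 1/16 = 1/30 + 1/d_i1, which gives d_i1 = 34.286 cm.
Object distance for lens 2: d_o2 = 50 - 34.286 = 15.714 cm.
Applying the thin-lens equation again with f_2 = 22.5 cm and d_o2 = 15.714 cm gives d_i2 = -52.105 cm.

-52.1 cm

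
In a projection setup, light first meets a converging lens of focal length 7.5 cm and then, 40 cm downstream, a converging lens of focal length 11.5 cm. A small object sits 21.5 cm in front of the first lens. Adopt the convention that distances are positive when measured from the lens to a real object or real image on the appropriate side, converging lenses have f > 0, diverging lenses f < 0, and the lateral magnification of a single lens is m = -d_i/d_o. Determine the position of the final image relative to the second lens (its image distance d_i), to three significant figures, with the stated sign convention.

Applying the thin-lens equation to the first lens, 1/7.5 = 1/21.5 + 1/d_i1, which gives d_i1 = 11.518 cm.
That image sits 28.482 cm in front of the second lens, so d_o2 = 28.482 cm.
Applying the thin-lens equation again with f_2 = 11.5 cm and d_o2 = 28.482 cm gives d_i2 = 19.288 cm.

19.3 cm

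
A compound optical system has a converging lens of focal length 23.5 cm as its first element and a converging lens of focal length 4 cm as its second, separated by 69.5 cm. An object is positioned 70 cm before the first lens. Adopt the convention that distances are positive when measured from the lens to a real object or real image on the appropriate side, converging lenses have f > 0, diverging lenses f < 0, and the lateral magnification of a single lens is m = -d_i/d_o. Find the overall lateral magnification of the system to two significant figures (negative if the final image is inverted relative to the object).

Lens 1: 1/d_i1 = 1/f_1 - 1/d_o1 = 1/23.5 - 1/70 = 0.02827 cm^-1, so d_i1 = 35.376 cm.
m_1 = -(35.376)/70 = -0.5054.
Object distance for lens 2: d_o2 = 69.5 - 35.376 = 34.124 cm.
Lens 2: 1/d_i2 = 1/f_2 - 1/d_o2 = 1/4 - 1/(34.124) = 0.22069 cm^-1, so d_i2 = 4.531 cm.
m_2 = -(4.531)/(34.124) = -0.1328.
Total m = m_1 x m_2 = (-0.5054)(-0.1328) = 0.0671.

0.067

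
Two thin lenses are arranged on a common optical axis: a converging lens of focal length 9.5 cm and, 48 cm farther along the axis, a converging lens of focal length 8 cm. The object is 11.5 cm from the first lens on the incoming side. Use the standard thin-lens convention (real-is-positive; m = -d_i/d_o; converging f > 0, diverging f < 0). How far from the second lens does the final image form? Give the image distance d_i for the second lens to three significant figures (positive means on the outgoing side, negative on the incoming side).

3.62 cm

First lens: d_i1 = 1/(1/9.5 - 1/11.5) = 54.625 cm.
Since 54.625 cm > 48 cm, the first image lies past the second lens and serves as a virtual object: d_o2 = L - d_i1 = -6.625 cm.
Second lens: d_i2 = 1/(1/8 - 1/(-6.625)) = 3.624 cm.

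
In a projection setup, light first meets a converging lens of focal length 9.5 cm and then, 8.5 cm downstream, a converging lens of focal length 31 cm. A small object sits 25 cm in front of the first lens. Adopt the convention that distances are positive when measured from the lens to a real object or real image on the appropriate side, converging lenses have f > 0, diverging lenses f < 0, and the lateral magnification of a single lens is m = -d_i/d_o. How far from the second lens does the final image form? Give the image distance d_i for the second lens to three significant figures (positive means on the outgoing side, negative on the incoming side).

5.59 cm

Applying the thin-lens equation to the first lens, 1/9.5 = 1/25 + 1/d_i1, which gives d_i1 = 15.323 cm.
Since 15.323 cm > 8.5 cm, the first image lies past the second lens and serves as a virtual object: d_o2 = L - d_i1 = -6.823 cm.
Applying the thin-lens equation again with f_2 = 31 cm and d_o2 = -6.823 cm gives d_i2 = 5.592 cm.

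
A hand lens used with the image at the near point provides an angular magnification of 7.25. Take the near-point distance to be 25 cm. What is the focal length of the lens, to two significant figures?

For the image at the near point, M = 1 + D/f.
f = D/(M - 1) = 25/(7.25 - 1) = 4.000 cm.

4.0 cm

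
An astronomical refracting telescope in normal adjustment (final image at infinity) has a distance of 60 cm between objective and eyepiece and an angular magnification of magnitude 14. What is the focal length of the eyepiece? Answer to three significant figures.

4.00 cm

In normal adjustment the tube length equals f_obj + f_eye and |M| = f_obj/f_eye.
So f_obj = 14 f_eye and 14 f_eye + f_eye = 60 cm, giving f_eye = 60/15 = 4.000 cm and f_obj = 56.000 cm.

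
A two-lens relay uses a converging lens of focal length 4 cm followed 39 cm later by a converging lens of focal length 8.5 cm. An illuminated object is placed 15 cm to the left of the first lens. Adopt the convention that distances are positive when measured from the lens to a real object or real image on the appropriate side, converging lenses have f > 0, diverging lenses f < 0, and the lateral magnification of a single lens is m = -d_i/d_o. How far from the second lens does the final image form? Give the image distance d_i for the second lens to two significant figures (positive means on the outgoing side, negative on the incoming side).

First lens: d_i1 = 1/(1/4 - 1/15) = 5.455 cm.
That image sits 33.545 cm in front of the second lens, so d_o2 = 33.545 cm.
Second lens: d_i2 = 1/(1/8.5 - 1/(33.545)) = 11.385 cm.

11 cm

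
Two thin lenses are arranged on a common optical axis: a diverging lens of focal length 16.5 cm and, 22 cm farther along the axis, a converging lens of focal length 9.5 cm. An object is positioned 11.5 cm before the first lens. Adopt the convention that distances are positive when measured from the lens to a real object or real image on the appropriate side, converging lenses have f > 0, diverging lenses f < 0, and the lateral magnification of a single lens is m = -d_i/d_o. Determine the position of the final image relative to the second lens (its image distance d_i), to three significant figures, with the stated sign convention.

First lens: d_i1 = 1/(1/(-16.5) - 1/11.5) = -6.777 cm.
With d_i1 < 0 the first image is virtual and lies on the object side; the object distance for lens 2 is d_o2 = 22 - (-6.777) = 28.777 cm.
Second lens: d_i2 = 1/(1/9.5 - 1/(28.777)) = 14.182 cm.

14.2 cm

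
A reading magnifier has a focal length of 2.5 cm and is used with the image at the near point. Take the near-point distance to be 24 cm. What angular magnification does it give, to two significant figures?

M = 1 + D/f = 1 + 24/2.5 = 10.600.

11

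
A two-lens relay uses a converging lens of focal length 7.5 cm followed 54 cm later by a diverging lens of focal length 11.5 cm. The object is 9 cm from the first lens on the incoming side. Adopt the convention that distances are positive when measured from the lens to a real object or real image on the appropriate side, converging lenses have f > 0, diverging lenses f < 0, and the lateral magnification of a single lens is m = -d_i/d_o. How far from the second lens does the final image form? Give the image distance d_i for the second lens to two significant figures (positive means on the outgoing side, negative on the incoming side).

-5.0 cm

Applying the thin-lens equation to the first lens, 1/7.5 = 1/9 + 1/d_i1, which gives d_i1 = 45.000 cm.
That image sits 9.000 cm in front of the second lens, so d_o2 = 9.000 cm.
Applying the thin-lens equation again with f_2 = -11.5 cm and d_o2 = 9.000 cm gives d_i2 = -5.049 cm.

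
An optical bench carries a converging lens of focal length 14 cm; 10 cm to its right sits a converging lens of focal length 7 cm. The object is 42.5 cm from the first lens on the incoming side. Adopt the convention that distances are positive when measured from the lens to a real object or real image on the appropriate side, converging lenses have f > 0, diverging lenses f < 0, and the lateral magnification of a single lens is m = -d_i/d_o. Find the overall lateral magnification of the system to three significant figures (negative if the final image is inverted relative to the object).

-0.192

Lens 1: 1/d_i1 = 1/f_1 - 1/d_o1 = 1/14 - 1/42.5 = 0.04790 cm^-1, so d_i1 = 20.877 cm.
m_1 = -(20.877)/42.5 = -0.4912.
This image would form 20.877 cm past lens 1, i.e. 10.877 cm beyond lens 2, so it is a virtual object for lens 2: d_o2 = 10 - 20.877 = -10.877 cm.
Lens 2: 1/d_i2 = 1/f_2 - 1/d_o2 = 1/7 - 1/(-10.877) = 0.23479 cm^-1, so d_i2 = 4.259 cm.
m_2 = -(4.259)/(-10.877) = 0.3916.
The system's lateral magnification is m_1 m_2 = (-0.4912)(0.3916) = -0.1923.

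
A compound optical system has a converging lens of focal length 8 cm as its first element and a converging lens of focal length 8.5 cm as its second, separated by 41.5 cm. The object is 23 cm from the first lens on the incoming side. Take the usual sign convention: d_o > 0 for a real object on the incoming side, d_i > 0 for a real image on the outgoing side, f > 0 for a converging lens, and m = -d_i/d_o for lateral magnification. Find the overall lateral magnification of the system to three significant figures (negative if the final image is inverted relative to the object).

0.219

Lens 1: 1/d_i1 = 1/f_1 - 1/d_o1 = 1/8 - 1/23 = 0.08152 cm^-1, so d_i1 = 12.267 cm.
m_1 = -(12.267)/23 = -0.5333.
The intermediate image is 12.267 cm to the right of lens 1, so d_o2 = L - d_i1 = 41.5 - 12.267 = 29.233 cm.
Lens 2: 1/d_i2 = 1/f_2 - 1/d_o2 = 1/8.5 - 1/(29.233) = 0.08344 cm^-1, so d_i2 = 11.985 cm.
m_2 = -(11.985)/(29.233) = -0.4100.
Total m = m_1 x m_2 = (-0.5333)(-0.4100) = 0.2186.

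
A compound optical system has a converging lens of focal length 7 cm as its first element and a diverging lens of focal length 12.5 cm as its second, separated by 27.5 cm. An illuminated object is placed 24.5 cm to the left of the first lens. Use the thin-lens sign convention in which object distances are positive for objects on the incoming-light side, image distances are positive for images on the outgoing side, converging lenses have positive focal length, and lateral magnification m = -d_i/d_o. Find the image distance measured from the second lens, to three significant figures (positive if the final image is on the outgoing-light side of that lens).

First lens: d_i1 = 1/(1/7 - 1/24.5) = 9.800 cm.
Object distance for lens 2: d_o2 = 27.5 - 9.800 = 17.700 cm.
Second lens: d_i2 = 1/(1/(-12.5) - 1/(17.700)) = -7.326 cm.

-7.33 cm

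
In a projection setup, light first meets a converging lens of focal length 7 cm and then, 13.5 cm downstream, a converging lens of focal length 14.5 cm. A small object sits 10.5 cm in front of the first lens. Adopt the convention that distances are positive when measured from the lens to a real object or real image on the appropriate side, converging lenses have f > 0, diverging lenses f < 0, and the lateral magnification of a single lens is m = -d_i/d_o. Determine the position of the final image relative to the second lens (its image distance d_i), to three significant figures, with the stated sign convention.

4.94 cm

First lens: d_i1 = 1/(1/7 - 1/10.5) = 21.000 cm.
This image would form 21.000 cm past lens 1, i.e. 7.500 cm beyond lens 2, so it is a virtual object for lens 2: d_o2 = 13.5 - 21.000 = -7.500 cm.
Second lens: d_i2 = 1/(1/14.5 - 1/(-7.500)) = 4.943 cm.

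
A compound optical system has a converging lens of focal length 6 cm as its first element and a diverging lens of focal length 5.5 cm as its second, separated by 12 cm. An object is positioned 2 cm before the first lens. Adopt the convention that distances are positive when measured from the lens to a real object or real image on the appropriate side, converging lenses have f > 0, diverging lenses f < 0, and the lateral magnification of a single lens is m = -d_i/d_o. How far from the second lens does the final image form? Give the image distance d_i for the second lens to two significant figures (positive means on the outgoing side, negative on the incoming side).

-4.0 cm

Lens 1: 1/d_i1 = 1/f_1 - 1/d_o1 = 1/6 - 1/2 = -0.33333 cm^-1, so d_i1 = -3.000 cm.
The intermediate image is virtual, 3.000 cm to the left of lens 1, so d_o2 = L - d_i1 = 12 - (-3.000) = 15.000 cm.
Lens 2: 1/d_i2 = 1/f_2 - 1/d_o2 = 1/(-5.5) - 1/(15.000) = -0.24848 cm^-1, so d_i2 = -4.024 cm.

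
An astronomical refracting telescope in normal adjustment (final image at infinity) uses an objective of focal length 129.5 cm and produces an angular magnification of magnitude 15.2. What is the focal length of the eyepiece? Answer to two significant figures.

|M| = f_obj/f_eye, so f_eye = f_obj/|M| = 129.5/15.2 = 8.520 cm.

8.5 cm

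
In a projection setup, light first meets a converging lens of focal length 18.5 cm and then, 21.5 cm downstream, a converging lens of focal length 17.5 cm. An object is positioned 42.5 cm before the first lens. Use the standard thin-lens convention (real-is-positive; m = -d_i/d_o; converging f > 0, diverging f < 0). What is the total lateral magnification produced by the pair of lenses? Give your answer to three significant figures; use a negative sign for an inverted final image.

Lens 1: 1/d_i1 = 1/f_1 - 1/d_o1 = 1/18.5 - 1/42.5 = 0.03052 cm^-1, so d_i1 = 32.760 cm.
m_1 = -(32.760)/42.5 = -0.7708.
This image would form 32.760 cm past lens 1, i.e. 11.260 cm beyond lens 2, so it is a virtual object for lens 2: d_o2 = 21.5 - 32.760 = -11.260 cm.
Lens 2: 1/d_i2 = 1/f_2 - 1/d_o2 = 1/17.5 - 1/(-11.260) = 0.14595 cm^-1, so d_i2 = 6.852 cm.
m_2 = -(6.852)/(-11.260) = 0.6085.
Overall magnification: m = m_1 m_2 = -0.4690.

-0.469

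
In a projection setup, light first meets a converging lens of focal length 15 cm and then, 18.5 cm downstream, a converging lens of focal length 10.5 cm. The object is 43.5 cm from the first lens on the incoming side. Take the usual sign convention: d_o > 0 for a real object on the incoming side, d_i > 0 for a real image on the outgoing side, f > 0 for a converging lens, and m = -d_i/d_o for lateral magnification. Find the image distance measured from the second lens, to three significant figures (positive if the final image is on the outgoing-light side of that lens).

3.10 cm

Lens 1: 1/d_i1 = 1/f_1 - 1/d_o1 = 1/15 - 1/43.5 = 0.04368 cm^-1, so d_i1 = 22.895 cm.
This image would form 22.895 cm past lens 1, i.e. 4.395 cm beyond lens 2, so it is a virtual object for lens 2: d_o2 = 18.5 - 22.895 = -4.395 cm.
Lens 2: 1/d_i2 = 1/f_2 - 1/d_o2 = 1/10.5 - 1/(-4.395) = 0.32278 cm^-1, so d_i2 = 3.098 cm.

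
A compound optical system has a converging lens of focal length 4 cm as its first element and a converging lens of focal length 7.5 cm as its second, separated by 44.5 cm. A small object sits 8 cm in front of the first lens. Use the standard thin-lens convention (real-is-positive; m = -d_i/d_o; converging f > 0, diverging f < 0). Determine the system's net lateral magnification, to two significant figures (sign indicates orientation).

0.26

Applying the thin-lens equation to the first lens, 1/4 = 1/8 + 1/d_i1, which gives d_i1 = 8.000 cm.
Its lateral magnification is m_1 = -d_i1/d_o1 = -(8.000)/8 = -1.0000.
That image sits 36.500 cm in front of the second lens, so d_o2 = 36.500 cm.
Applying the thin-lens equation again with f_2 = 7.5 cm and d_o2 = 36.500 cm gives d_i2 = 9.440 cm.
m_2 = -(9.440)/(36.500) = -0.2586.
The system's lateral magnification is m_1 m_2 = (-1.0000)(-0.2586) = 0.2586.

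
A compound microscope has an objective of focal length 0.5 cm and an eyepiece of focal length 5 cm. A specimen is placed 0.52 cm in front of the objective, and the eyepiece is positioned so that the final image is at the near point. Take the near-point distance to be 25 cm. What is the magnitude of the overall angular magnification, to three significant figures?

150

Objective: 1/d_i = 1/f_obj - 1/d_o = 1/0.5 - 1/0.52 = 0.07692 cm^-1, so d_i = 13.000 cm.
m_obj = -d_i/d_o = -13.000/0.52 = -25.000.
Eyepiece angular magnification (image at near point): M_eye = 1 + D/f_e = 1 + 25/5 = 6.000.
Overall M = m_obj x M_eye = (-25.000)(6.000) = -150.00.
|M| = 150.00.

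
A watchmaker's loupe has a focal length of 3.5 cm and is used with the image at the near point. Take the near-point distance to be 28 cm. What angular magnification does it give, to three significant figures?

M = 1 + D/f = 1 + 28/3.5 = 9.000.

9.00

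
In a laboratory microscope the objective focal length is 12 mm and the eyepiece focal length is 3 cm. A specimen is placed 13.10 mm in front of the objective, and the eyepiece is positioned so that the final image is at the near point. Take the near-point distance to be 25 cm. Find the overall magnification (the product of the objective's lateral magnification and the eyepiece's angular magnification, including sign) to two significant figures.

-100

Convert to cm: f_obj = 12 mm = 1.2 cm; d_o = 13.10 mm = 1.31 cm.
Objective: 1/d_i = 1/f_obj - 1/d_o = 1/1.2 - 1/1.31 = 0.06997 cm^-1, so d_i = 14.291 cm.
m_obj = -d_i/d_o = -14.291/1.31 = -10.909.
Eyepiece angular magnification (image at near point): M_eye = 1 + D/f_e = 1 + 25/3 = 9.333.
Overall M = m_obj x M_eye = (-10.909)(9.333) = -101.82.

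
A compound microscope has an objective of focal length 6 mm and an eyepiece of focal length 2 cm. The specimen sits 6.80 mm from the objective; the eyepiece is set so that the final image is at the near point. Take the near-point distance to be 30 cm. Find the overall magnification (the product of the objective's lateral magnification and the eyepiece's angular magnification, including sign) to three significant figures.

Convert to cm: f_obj = 6 mm = 0.6 cm; d_o = 6.80 mm = 0.68 cm.
Objective: 1/d_i = 1/f_obj - 1/d_o = 1/0.6 - 1/0.68 = 0.19608 cm^-1, so d_i = 5.100 cm.
m_obj = -d_i/d_o = -5.100/0.68 = -7.500.
Eyepiece angular magnification (image at near point): M_eye = 1 + D/f_e = 1 + 30/2 = 16.000.
Overall M = m_obj x M_eye = (-7.500)(16.000) = -120.00.

-120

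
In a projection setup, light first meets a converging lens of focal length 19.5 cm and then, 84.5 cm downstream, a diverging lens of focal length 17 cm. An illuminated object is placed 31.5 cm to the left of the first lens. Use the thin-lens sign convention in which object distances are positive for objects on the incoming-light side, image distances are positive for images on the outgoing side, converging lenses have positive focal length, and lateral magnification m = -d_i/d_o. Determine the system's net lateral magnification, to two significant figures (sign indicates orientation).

First lens: d_i1 = 1/(1/19.5 - 1/31.5) = 51.188 cm.
m_1 = -(51.188)/31.5 = -1.6250.
The intermediate image is 51.188 cm to the right of lens 1, so d_o2 = L - d_i1 = 84.5 - 51.188 = 33.312 cm.
Second lens: d_i2 = 1/(1/(-17) - 1/(33.312)) = -11.256 cm.
m_2 = -(-11.256)/(33.312) = 0.3379.
Overall magnification: m = m_1 m_2 = -0.5491.

-0.55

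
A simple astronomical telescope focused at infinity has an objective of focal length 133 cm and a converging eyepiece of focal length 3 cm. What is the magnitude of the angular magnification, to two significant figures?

|M| = f_obj/|f_eye| = 133/3 = 44.333.

44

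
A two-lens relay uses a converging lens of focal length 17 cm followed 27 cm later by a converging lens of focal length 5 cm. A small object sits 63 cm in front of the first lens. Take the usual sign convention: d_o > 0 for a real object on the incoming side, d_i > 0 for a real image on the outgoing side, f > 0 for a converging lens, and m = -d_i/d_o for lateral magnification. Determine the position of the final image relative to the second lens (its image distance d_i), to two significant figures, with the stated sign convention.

-14 cm

Applying the thin-lens equation to the first lens, 1/17 = 1/63 + 1/d_i1, which gives d_i1 = 23.283 cm.
The intermediate image is 23.283 cm to the right of lens 1, so d_o2 = L - d_i1 = 27 - 23.283 = 3.717 cm.
Applying the thin-lens equation again with f_2 = 5 cm and d_o2 = 3.717 cm gives d_i2 = -14.492 cm.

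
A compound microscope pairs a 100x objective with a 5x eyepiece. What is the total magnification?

500

The overall magnification of a compound microscope is the product of the objective and eyepiece magnifications:
M = M_obj x M_eye = 100 x 5 = 500.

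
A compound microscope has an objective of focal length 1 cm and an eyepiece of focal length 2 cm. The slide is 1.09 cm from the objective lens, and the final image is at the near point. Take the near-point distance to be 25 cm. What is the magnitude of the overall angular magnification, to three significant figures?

150

Objective: 1/d_i = 1/f_obj - 1/d_o = 1/1 - 1/1.09 = 0.08257 cm^-1, so d_i = 12.111 cm.
m_obj = -d_i/d_o = -12.111/1.09 = -11.111.
Eyepiece angular magnification (image at near point): M_eye = 1 + D/f_e = 1 + 25/2 = 13.500.
Overall M = m_obj x M_eye = (-11.111)(13.500) = -150.00.
|M| = 150.00.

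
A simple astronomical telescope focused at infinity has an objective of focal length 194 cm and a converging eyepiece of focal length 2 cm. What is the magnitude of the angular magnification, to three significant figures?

97.0

|M| = f_obj/|f_eye| = 194/2 = 97.000.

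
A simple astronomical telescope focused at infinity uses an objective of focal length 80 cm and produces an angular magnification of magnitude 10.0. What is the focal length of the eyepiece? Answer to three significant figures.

|M| = f_obj/f_eye, so f_eye = f_obj/|M| = 80/10.0 = 8.000 cm.

8.00 cm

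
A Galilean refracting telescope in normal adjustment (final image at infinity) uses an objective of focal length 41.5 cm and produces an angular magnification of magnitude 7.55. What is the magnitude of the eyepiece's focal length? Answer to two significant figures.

5.5 cm

|M| = f_obj/|f_eye|, so |f_eye| = f_obj/|M| = 41.5/7.55 = 5.497 cm.
(The eyepiece is diverging, so its signed focal length is -5.497 cm.)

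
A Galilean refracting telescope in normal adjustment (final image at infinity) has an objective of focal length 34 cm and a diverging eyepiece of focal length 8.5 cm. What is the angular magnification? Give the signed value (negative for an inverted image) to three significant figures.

M = -f_obj/f_eye = -34/(-8.5) = 4.000.

4.00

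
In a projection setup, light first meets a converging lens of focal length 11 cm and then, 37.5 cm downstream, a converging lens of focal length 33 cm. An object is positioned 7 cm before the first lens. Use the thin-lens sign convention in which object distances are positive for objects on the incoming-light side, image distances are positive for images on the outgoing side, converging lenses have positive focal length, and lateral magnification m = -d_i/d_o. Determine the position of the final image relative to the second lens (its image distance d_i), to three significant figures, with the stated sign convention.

78.9 cm

Lens 1: 1/d_i1 = 1/f_1 - 1/d_o1 = 1/11 - 1/7 = -0.05195 cm^-1, so d_i1 = -19.250 cm.
The intermediate image is virtual, 19.250 cm to the left of lens 1, so d_o2 = L - d_i1 = 37.5 - (-19.250) = 56.750 cm.
Lens 2: 1/d_i2 = 1/f_2 - 1/d_o2 = 1/33 - 1/(56.750) = 0.01268 cm^-1, so d_i2 = 78.853 cm.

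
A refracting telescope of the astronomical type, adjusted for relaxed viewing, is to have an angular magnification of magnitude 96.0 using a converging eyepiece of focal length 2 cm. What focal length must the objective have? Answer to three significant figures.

|M| = f_obj/|f_eye|, so f_obj = |M| x |f_eye| = 96.0 x 2 = 192.000 cm.

192 cm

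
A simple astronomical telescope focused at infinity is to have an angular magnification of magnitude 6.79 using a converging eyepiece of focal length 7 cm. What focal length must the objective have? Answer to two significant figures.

|M| = f_obj/|f_eye|, so f_obj = |M| x |f_eye| = 6.79 x 7 = 47.530 cm.

48 cm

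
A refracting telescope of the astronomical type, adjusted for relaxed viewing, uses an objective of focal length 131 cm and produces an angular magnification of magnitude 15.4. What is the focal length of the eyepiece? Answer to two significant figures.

8.5 cm

|M| = f_obj/f_eye, so f_eye = f_obj/|M| = 131/15.4 = 8.506 cm.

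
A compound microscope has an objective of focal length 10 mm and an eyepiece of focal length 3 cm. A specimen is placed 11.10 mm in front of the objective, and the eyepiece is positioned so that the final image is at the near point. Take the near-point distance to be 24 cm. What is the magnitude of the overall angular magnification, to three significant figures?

Convert to cm: f_obj = 10 mm = 1 cm; d_o = 11.10 mm = 1.11 cm.
Objective: 1/d_i = 1/f_obj - 1/d_o = 1/1 - 1/1.11 = 0.09910 cm^-1, so d_i = 10.091 cm.
m_obj = -d_i/d_o = -10.091/1.11 = -9.091.
Eyepiece angular magnification (image at near point): M_eye = 1 + D/f_e = 1 + 24/3 = 9.000.
Overall M = m_obj x M_eye = (-9.091)(9.000) = -81.82.
|M| = 81.82.

81.8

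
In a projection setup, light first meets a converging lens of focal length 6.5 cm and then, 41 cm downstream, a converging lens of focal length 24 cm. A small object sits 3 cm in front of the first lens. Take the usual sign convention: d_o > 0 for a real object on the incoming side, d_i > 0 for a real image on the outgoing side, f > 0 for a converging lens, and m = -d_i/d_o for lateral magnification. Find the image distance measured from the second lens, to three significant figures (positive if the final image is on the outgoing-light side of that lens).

49.5 cm

Lens 1: 1/d_i1 = 1/f_1 - 1/d_o1 = 1/6.5 - 1/3 = -0.17949 cm^-1, so d_i1 = -5.571 cm.
With d_i1 < 0 the first image is virtual and lies on the object side; the object distance for lens 2 is d_o2 = 41 - (-5.571) = 46.571 cm.
Lens 2: 1/d_i2 = 1/f_2 - 1/d_o2 = 1/24 - 1/(46.571) = 0.02019 cm^-1, so d_i2 = 49.519 cm.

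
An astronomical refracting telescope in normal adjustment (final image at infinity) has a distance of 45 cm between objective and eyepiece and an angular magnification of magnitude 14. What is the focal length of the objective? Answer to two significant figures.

In normal adjustment the tube length equals f_obj + f_eye and |M| = f_obj/f_eye.
So f_obj = 14 f_eye and 14 f_eye + f_eye = 45 cm, giving f_eye = 45/15 = 3.000 cm and f_obj = 42.000 cm.

42 cm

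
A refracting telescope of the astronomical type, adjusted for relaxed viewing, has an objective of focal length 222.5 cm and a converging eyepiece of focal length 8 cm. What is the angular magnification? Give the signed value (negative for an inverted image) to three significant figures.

-27.8

M = -f_obj/f_eye = -222.5/(8) = -27.812.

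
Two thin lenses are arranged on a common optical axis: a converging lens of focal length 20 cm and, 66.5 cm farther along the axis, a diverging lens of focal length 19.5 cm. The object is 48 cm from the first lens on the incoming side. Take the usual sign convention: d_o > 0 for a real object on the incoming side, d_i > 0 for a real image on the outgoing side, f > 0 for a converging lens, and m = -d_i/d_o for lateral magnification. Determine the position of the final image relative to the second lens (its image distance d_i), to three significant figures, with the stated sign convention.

First lens: d_i1 = 1/(1/20 - 1/48) = 34.286 cm.
The intermediate image is 34.286 cm to the right of lens 1, so d_o2 = L - d_i1 = 66.5 - 34.286 = 32.214 cm.
Second lens: d_i2 = 1/(1/(-19.5) - 1/(32.214)) = -12.147 cm.

-12.1 cm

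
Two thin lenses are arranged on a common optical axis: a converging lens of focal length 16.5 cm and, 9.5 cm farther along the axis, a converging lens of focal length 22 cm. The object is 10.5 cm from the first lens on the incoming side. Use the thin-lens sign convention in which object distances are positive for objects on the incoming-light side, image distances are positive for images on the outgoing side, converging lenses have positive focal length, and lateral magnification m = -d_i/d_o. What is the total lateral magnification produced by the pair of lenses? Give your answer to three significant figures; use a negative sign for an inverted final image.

Applying the thin-lens equation to the first lens, 1/16.5 = 1/10.5 + 1/d_i1, which gives d_i1 = -28.875 cm.
Its lateral magnification is m_1 = -d_i1/d_o1 = -(-28.875)/10.5 = 2.7500.
The intermediate image is virtual, 28.875 cm to the left of lens 1, so d_o2 = L - d_i1 = 9.5 - (-28.875) = 38.375 cm.
Applying the thin-lens equation again with f_2 = 22 cm and d_o2 = 38.375 cm gives d_i2 = 51.557 cm.
m_2 = -(51.557)/(38.375) = -1.3435.
Overall magnification: m = m_1 m_2 = -3.6947.

-3.69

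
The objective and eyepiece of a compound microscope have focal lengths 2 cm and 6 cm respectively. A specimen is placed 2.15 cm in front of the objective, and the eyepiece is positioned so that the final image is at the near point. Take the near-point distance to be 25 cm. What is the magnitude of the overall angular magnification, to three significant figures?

68.9

Objective: 1/d_i = 1/f_obj - 1/d_o = 1/2 - 1/2.15 = 0.03488 cm^-1, so d_i = 28.667 cm.
m_obj = -d_i/d_o = -28.667/2.15 = -13.333.
Eyepiece angular magnification (image at near point): M_eye = 1 + D/f_e = 1 + 25/6 = 5.167.
Overall M = m_obj x M_eye = (-13.333)(5.167) = -68.89.
|M| = 68.89.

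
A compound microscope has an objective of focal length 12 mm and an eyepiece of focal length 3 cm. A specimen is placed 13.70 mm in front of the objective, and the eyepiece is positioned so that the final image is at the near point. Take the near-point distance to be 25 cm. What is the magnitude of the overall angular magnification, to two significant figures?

66

Convert to cm: f_obj = 12 mm = 1.2 cm; d_o = 13.70 mm = 1.37 cm.
Objective: 1/d_i = 1/f_obj - 1/d_o = 1/1.2 - 1/1.37 = 0.10341 cm^-1, so d_i = 9.671 cm.
m_obj = -d_i/d_o = -9.671/1.37 = -7.059.
Eyepiece angular magnification (image at near point): M_eye = 1 + D/f_e = 1 + 25/3 = 9.333.
Overall M = m_obj x M_eye = (-7.059)(9.333) = -65.88.
|M| = 65.88.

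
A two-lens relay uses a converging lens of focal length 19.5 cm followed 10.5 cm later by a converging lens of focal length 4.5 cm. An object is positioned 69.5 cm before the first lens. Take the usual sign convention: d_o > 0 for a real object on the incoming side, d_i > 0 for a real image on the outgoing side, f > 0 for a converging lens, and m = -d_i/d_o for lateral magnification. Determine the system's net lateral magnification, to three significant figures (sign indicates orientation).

-0.0832

First lens: d_i1 = 1/(1/19.5 - 1/69.5) = 27.105 cm.
m_1 = -(27.105)/69.5 = -0.3900.
Since 27.105 cm > 10.5 cm, the first image lies past the second lens and serves as a virtual object: d_o2 = L - d_i1 = -16.605 cm.
Second lens: d_i2 = 1/(1/4.5 - 1/(-16.605)) = 3.541 cm.
m_2 = -(3.541)/(-16.605) = 0.2132.
Total m = m_1 x m_2 = (-0.3900)(0.2132) = -0.0832.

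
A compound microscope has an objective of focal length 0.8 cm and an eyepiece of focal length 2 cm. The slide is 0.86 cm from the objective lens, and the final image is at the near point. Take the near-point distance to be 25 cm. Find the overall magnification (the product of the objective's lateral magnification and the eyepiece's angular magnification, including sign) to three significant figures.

-180

Objective: 1/d_i = 1/f_obj - 1/d_o = 1/0.8 - 1/0.86 = 0.08721 cm^-1, so d_i = 11.467 cm.
m_obj = -d_i/d_o = -11.467/0.86 = -13.333.
Eyepiece angular magnification (image at near point): M_eye = 1 + D/f_e = 1 + 25/2 = 13.500.
Overall M = m_obj x M_eye = (-13.333)(13.500) = -180.00.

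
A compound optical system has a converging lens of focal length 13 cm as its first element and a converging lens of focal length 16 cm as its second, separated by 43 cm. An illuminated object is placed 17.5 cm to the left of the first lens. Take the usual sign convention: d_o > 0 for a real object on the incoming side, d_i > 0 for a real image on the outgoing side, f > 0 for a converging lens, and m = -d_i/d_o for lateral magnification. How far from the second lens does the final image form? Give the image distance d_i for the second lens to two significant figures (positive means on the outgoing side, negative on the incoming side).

First lens: d_i1 = 1/(1/13 - 1/17.5) = 50.556 cm.
This image would form 50.556 cm past lens 1, i.e. 7.556 cm beyond lens 2, so it is a virtual object for lens 2: d_o2 = 43 - 50.556 = -7.556 cm.
Second lens: d_i2 = 1/(1/16 - 1/(-7.556)) = 5.132 cm.

5.1 cm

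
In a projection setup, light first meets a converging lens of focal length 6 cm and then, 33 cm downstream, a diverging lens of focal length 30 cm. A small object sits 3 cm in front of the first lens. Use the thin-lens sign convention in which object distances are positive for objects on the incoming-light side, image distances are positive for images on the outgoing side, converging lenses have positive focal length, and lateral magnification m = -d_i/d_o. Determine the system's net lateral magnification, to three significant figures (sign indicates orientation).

First lens: d_i1 = 1/(1/6 - 1/3) = -6.000 cm.
m_1 = -(-6.000)/3 = 2.0000.
The intermediate image is virtual, 6.000 cm to the left of lens 1, so d_o2 = L - d_i1 = 33 - (-6.000) = 39.000 cm.
Second lens: d_i2 = 1/(1/(-30) - 1/(39.000)) = -16.957 cm.
m_2 = -(-16.957)/(39.000) = 0.4348.
The system's lateral magnification is m_1 m_2 = (2.0000)(0.4348) = 0.8696.

0.870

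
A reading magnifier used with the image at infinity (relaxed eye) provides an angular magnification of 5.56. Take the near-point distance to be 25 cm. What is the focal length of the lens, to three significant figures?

For the image at infinity, M = D/f.
f = D/M = 25/5.56 = 4.496 cm.

4.50 cm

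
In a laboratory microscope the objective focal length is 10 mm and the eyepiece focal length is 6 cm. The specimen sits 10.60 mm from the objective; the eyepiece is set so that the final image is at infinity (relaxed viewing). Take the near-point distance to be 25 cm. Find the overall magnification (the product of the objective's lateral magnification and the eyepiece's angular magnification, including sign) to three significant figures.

Convert to cm: f_obj = 10 mm = 1 cm; d_o = 10.60 mm = 1.06 cm.
Objective: 1/d_i = 1/f_obj - 1/d_o = 1/1 - 1/1.06 = 0.05660 cm^-1, so d_i = 17.667 cm.
m_obj = -d_i/d_o = -17.667/1.06 = -16.667.
Eyepiece angular magnification (image at infinity): M_eye = D/f_e = 25/6 = 4.167.
Overall M = m_obj x M_eye = (-16.667)(4.167) = -69.44.

-69.4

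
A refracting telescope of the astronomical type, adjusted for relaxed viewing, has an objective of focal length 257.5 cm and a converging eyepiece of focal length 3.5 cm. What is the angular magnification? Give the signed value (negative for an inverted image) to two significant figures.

-74

M = -f_obj/f_eye = -257.5/(3.5) = -73.571.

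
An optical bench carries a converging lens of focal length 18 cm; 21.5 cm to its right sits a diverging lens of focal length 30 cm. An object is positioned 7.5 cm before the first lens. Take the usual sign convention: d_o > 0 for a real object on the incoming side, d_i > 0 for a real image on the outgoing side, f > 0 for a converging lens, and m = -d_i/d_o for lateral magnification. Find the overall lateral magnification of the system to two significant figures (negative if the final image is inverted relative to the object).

Applying the thin-lens equation to the first lens, 1/18 = 1/7.5 + 1/d_i1, which gives d_i1 = -12.857 cm.
Its lateral magnification is m_1 = -d_i1/d_o1 = -(-12.857)/7.5 = 1.7143.
With d_i1 < 0 the first image is virtual and lies on the object side; the object distance for lens 2 is d_o2 = 21.5 - (-12.857) = 34.357 cm.
Applying the thin-lens equation again with f_2 = -30 cm and d_o2 = 34.357 cm gives d_i2 = -16.016 cm.
m_2 = -(-16.016)/(34.357) = 0.4661.
Overall magnification: m = m_1 m_2 = 0.7991.

0.80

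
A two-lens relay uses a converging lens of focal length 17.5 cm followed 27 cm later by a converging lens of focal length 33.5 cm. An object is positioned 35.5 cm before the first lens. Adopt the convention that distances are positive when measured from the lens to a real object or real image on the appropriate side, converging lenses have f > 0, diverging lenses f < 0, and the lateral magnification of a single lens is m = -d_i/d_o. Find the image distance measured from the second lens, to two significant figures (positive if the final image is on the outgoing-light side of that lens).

Lens 1: 1/d_i1 = 1/f_1 - 1/d_o1 = 1/17.5 - 1/35.5 = 0.02897 cm^-1, so d_i1 = 34.514 cm.
Since 34.514 cm > 27 cm, the first image lies past the second lens and serves as a virtual object: d_o2 = L - d_i1 = -7.514 cm.
Lens 2: 1/d_i2 = 1/f_2 - 1/d_o2 = 1/33.5 - 1/(-7.514) = 0.16294 cm^-1, so d_i2 = 6.137 cm.

6.1 cm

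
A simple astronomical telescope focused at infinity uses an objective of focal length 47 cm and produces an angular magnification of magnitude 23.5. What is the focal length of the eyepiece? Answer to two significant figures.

|M| = f_obj/f_eye, so f_eye = f_obj/|M| = 47/23.5 = 2.000 cm.

2.0 cm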